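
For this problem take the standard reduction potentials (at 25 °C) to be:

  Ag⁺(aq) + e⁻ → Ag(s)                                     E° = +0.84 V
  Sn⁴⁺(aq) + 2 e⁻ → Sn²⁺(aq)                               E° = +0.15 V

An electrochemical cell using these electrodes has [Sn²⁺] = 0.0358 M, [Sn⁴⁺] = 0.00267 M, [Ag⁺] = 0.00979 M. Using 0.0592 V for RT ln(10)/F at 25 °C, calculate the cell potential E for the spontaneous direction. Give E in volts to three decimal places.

Ag⁺/Ag is the cathode (higher E°), Sn⁴⁺/Sn²⁺ the anode: E°cell = +0.84 − (+0.15) = +0.69 V, n = 2.
Overall: 2 Ag⁺(aq) + Sn²⁺(aq) → 2 Ag(s) + Sn⁴⁺(aq)
Q = [Sn⁴⁺] / ([Ag⁺]^2·[Sn²⁺]); log Q = 2.891.
E = E° − (0.0592/n) log Q = +0.69 − (0.0592/2)(2.891) = +0.604 V.

+0.604 V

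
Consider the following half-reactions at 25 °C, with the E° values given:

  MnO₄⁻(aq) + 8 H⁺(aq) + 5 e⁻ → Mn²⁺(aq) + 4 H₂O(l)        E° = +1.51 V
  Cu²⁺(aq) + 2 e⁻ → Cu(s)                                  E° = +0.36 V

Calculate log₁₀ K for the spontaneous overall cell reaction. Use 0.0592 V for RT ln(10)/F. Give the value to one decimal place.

194.3

Cathode: MnO₄⁻/Mn²⁺; anode: Cu²⁺/Cu. E°cell = +1.15 V, n = 10.
log K = nE°cell / 0.0592 = (10)(+1.15) / 0.0592 = 194.3.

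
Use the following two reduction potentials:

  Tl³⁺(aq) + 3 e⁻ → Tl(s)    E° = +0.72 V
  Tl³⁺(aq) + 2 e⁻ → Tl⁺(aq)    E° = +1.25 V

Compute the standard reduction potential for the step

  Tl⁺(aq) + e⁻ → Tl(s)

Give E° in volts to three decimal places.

Sequential free energies add, so n₃E°₃ = n₁E°₁ + n₂E°₂.
With n₃ = 3, and the known step contributing 2×(+1.25) V, the unknown satisfies 1·E° = 3×(+0.72) − 2×(+1.25) = -0.340.
E° = -0.340 / 1 = -0.340 V.

-0.340 V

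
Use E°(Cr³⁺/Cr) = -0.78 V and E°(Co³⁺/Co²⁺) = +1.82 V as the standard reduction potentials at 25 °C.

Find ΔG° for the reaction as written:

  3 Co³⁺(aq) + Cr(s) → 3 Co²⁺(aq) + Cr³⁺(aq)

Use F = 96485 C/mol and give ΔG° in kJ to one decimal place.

-752.6 kJ

As written, Co³⁺/Co²⁺ is reduced (cathode) and Cr³⁺/Cr is oxidised (anode), so E°cell = (+1.82) − (-0.78) = +2.60 V.
Balancing electrons gives n = 3.
ΔG° = −nFE° = −(3)(96485)(+2.60) = -752,583 J = -752.6 kJ.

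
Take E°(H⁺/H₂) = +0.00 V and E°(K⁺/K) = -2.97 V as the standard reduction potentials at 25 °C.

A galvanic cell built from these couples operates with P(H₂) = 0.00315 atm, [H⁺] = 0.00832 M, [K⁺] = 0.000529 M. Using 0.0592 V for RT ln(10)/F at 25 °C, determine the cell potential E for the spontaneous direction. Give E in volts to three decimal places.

+3.115 V

H⁺/H₂ is the cathode (higher E°), K⁺/K the anode: E°cell = +0.00 − (-2.97) = +2.97 V, n = 2.
Overall: 2 H⁺(aq) + 2 K(s) → H₂(g) + 2 K⁺(aq)
Q = P(H₂)·[K⁺]^2 / ([H⁺]^2); log Q = -4.895.
E = E° − (0.0592/n) log Q = +2.97 − (0.0592/2)(-4.895) = +3.115 V.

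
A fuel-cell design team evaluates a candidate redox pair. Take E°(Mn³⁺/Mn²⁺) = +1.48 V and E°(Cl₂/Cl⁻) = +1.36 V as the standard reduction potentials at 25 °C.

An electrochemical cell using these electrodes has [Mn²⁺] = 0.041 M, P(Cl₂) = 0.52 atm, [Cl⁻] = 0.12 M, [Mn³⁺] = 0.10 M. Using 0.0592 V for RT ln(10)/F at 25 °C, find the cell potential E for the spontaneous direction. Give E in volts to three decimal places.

+0.097 V

Mn³⁺/Mn²⁺ is the cathode (higher E°), Cl₂/Cl⁻ the anode: E°cell = +1.48 − (+1.36) = +0.12 V, n = 2.
Overall: 2 Mn³⁺(aq) + 2 Cl⁻(aq) → 2 Mn²⁺(aq) + Cl₂(g)
Q = [Mn²⁺]^2·P(Cl₂) / ([Mn³⁺]^2·[Cl⁻]^2); log Q = 0.783.
E = E° − (0.0592/n) log Q = +0.12 − (0.0592/2)(0.783) = +0.097 V.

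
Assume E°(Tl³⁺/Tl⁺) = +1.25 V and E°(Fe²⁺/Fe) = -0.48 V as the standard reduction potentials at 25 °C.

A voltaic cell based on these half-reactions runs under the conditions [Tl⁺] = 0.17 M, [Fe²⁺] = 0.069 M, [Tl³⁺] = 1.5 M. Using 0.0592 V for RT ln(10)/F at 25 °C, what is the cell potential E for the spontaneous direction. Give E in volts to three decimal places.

Tl³⁺/Tl⁺ is the cathode (higher E°), Fe²⁺/Fe the anode: E°cell = +1.25 − (-0.48) = +1.73 V, n = 2.
Overall: Tl³⁺(aq) + Fe(s) → Tl⁺(aq) + Fe²⁺(aq)
Q = [Tl⁺]·[Fe²⁺] / ([Tl³⁺]); log Q = -2.107.
E = E° − (0.0592/n) log Q = +1.73 − (0.0592/2)(-2.107) = +1.792 V.

+1.792 V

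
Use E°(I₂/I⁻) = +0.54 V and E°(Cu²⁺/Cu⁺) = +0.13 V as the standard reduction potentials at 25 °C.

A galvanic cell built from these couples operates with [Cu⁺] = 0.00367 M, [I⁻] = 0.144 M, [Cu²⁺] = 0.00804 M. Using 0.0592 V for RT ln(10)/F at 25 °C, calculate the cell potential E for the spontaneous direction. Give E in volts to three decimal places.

+0.440 V

I₂/I⁻ is the cathode (higher E°), Cu²⁺/Cu⁺ the anode: E°cell = +0.54 − (+0.13) = +0.41 V, n = 2.
Overall: I₂(s) + 2 Cu⁺(aq) → 2 I⁻(aq) + 2 Cu²⁺(aq)
Q = [I⁻]^2·[Cu²⁺]^2 / ([Cu⁺]^2); log Q = -1.002.
E = E° − (0.0592/n) log Q = +0.41 − (0.0592/2)(-1.002) = +0.440 V.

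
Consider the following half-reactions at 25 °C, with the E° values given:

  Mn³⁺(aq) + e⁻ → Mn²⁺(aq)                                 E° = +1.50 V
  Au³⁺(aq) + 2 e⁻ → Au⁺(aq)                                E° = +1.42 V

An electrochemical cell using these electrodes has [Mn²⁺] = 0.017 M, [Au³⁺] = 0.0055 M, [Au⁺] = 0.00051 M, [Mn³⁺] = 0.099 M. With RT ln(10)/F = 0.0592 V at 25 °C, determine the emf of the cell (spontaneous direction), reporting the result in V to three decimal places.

+0.095 V

Mn³⁺/Mn²⁺ is the cathode (higher E°), Au³⁺/Au⁺ the anode: E°cell = +1.50 − (+1.42) = +0.08 V, n = 2.
Overall: 2 Mn³⁺(aq) + Au⁺(aq) → 2 Mn²⁺(aq) + Au³⁺(aq)
Q = [Mn²⁺]^2·[Au³⁺] / ([Mn³⁺]^2·[Au⁺]); log Q = -0.498.
E = E° − (0.0592/n) log Q = +0.08 − (0.0592/2)(-0.498) = +0.095 V.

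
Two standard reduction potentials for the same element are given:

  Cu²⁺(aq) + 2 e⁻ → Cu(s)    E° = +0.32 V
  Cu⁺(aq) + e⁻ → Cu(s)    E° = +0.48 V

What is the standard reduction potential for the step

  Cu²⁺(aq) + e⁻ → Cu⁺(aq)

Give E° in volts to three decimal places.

Sequential free energies add, so n₃E°₃ = n₁E°₁ + n₂E°₂.
With n₃ = 2, and the known step contributing 1×(+0.48) V, the unknown satisfies 1·E° = 2×(+0.32) − 1×(+0.48) = +0.160.
E° = +0.160 / 1 = +0.160 V.

+0.160 V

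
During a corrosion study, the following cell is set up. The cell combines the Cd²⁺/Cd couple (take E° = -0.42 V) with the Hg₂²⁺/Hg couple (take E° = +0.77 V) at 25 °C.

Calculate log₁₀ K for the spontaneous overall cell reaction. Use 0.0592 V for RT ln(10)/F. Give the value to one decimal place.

40.2

Cathode: Hg₂²⁺/Hg; anode: Cd²⁺/Cd. E°cell = +1.19 V, n = 2.
log K = nE°cell / 0.0592 = (2)(+1.19) / 0.0592 = 40.2.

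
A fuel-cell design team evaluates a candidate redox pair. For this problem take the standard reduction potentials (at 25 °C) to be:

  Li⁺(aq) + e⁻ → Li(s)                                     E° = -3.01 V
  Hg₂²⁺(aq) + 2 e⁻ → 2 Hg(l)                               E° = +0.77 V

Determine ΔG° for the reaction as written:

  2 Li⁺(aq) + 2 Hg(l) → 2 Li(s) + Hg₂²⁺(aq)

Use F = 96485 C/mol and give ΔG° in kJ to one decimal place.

+729.4 kJ

As written, Li⁺/Li is reduced (cathode) and Hg₂²⁺/Hg is oxidised (anode), so E°cell = (-3.01) − (+0.77) = -3.78 V.
Balancing electrons gives n = 2.
ΔG° = −nFE° = −(2)(96485)(-3.78) = 729,427 J = +729.4 kJ.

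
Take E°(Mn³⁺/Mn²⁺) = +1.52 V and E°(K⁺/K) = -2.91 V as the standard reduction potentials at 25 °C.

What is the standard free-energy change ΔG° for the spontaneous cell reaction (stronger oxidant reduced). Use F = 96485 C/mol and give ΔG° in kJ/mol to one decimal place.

-427.4 kJ/mol

Mn³⁺/Mn²⁺ (E° = +1.52 V) is the cathode; K⁺/K (E° = -2.91 V) is the anode, so E°cell = +4.43 V.
Balancing electrons gives n = 1 (lcm of 1 and 1).
ΔG° = −nFE° = −(1)(96485)(+4.43) = -427,429 J = -427.4 kJ/mol.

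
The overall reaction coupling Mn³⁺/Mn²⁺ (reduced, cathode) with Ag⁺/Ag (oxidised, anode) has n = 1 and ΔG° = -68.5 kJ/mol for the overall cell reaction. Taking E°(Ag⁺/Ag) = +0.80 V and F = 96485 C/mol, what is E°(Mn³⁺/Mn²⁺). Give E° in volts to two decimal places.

E°cell = −ΔG°/(nF) = −(-68.5×10³)/((1)(96485)) = +0.710 V.
Since Mn³⁺/Mn²⁺ is the cathode and Ag⁺/Ag the anode, E°cell = E°(Mn³⁺/Mn²⁺) − E°(Ag⁺/Ag).
So E°(Mn³⁺/Mn²⁺) = E°cell + E°(Ag⁺/Ag) = +0.710 + (+0.80) = +1.51 V.

+1.51 V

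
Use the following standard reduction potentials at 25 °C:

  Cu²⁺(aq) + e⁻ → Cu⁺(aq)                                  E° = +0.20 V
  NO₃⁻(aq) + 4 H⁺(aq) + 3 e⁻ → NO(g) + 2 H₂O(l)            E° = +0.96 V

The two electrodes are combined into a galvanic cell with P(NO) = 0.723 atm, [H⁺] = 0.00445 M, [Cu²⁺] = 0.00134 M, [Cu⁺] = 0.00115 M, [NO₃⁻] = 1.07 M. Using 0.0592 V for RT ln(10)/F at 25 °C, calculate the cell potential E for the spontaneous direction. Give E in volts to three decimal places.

+0.574 V

NO₃⁻/NO is the cathode (higher E°), Cu²⁺/Cu⁺ the anode: E°cell = +0.96 − (+0.20) = +0.76 V, n = 3.
Overall: NO₃⁻(aq) + 4 H⁺(aq) + 3 Cu⁺(aq) → NO(g) + 2 H₂O(l) + 3 Cu²⁺(aq)
Q = P(NO)·[Cu²⁺]^3 / ([NO₃⁻]·[H⁺]^4·[Cu⁺]^3); log Q = 9.436.
E = E° − (0.0592/n) log Q = +0.76 − (0.0592/3)(9.436) = +0.574 V.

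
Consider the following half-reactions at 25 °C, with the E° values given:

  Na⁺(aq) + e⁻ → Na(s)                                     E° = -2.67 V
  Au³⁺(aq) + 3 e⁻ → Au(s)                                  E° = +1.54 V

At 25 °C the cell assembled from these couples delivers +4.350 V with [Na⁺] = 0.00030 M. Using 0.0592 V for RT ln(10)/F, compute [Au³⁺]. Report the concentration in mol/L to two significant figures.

0.00034 M

Au³⁺/Au is the cathode, Na⁺/Na the anode: E°cell = +4.21 V, n = 3.
Overall reaction: Au³⁺(aq) + 3 Na(s) → Au(s) + 3 Na⁺(aq); Q = [Na⁺]^3/[Au³⁺]^1.
From E = E° − (0.0592/n) log Q: log Q = (E° − E)·n/0.0592 = (+4.21 − (+4.350))·3/0.0592 = -7.0946.
So 1·log[Au³⁺] = 3·log(0.0003) − log Q = -10.5686 − (-7.0946) = -3.4740; [Au³⁺] = 10^(-3.4740) ≈ 0.00034 M.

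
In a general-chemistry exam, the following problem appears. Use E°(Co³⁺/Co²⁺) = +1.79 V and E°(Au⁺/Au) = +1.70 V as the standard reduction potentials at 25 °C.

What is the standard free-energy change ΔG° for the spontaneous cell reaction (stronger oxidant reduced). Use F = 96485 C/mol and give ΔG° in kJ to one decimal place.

Co³⁺/Co²⁺ (E° = +1.79 V) is the cathode; Au⁺/Au (E° = +1.70 V) is the anode, so E°cell = +0.09 V.
Balancing electrons gives n = 1 (lcm of 1 and 1).
ΔG° = −nFE° = −(1)(96485)(+0.09) = -8,684 J = -8.7 kJ.

-8.7 kJ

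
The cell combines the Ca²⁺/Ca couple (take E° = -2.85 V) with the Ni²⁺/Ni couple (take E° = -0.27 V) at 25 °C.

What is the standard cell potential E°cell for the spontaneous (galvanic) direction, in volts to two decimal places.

The Ni²⁺/Ni couple has the higher reduction potential, so it is the cathode; Ca²⁺/Ca is oxidised at the anode.
E°cell = E°(cathode) − E°(anode) = (-0.27) − (-2.85) = +2.58 V.
Since E°cell > 0, the reaction is spontaneous under standard conditions.

+2.58 V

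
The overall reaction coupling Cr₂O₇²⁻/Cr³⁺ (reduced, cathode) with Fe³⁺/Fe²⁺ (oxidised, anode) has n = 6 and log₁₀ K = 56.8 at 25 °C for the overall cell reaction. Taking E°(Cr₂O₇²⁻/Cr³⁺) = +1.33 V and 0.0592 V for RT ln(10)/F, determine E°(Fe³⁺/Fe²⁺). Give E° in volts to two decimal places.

E°cell = (0.0592/n)·log K = (0.0592/6)(56.8) = +0.560 V.
Since Cr₂O₇²⁻/Cr³⁺ is the cathode and Fe³⁺/Fe²⁺ the anode, E°cell = E°(Cr₂O₇²⁻/Cr³⁺) − E°(Fe³⁺/Fe²⁺).
So E°(Fe³⁺/Fe²⁺) = E°(Cr₂O₇²⁻/Cr³⁺) − E°cell = (+1.33) − (+0.560) = +0.77 V.

+0.77 V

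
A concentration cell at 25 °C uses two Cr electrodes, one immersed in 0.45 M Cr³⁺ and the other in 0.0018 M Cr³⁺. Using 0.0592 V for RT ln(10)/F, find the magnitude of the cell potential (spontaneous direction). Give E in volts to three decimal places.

For a concentration cell E°cell = 0. The 0.45 M side is the cathode (reduction is favoured where [Cr³⁺] is higher).
With n = 3, E = −(0.0592/3) log([Cr³⁺]ₐₙ/[Cr³⁺]꜀ₐₜ) = −(0.0592/3) log(0.0018/0.45) = −(0.0592/3)(-2.398) = +0.047 V.

+0.047 V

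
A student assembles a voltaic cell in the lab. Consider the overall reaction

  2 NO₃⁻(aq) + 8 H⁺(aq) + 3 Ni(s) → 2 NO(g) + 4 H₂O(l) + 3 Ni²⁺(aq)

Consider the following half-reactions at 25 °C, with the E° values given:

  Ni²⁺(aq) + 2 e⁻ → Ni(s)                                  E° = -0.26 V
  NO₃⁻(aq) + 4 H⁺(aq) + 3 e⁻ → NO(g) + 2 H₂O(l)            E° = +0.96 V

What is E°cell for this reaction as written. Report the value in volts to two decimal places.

+1.22 V

The NO₃⁻/NO couple has the higher reduction potential, so it is the cathode; Ni²⁺/Ni is oxidised at the anode.
E°cell = E°(cathode) − E°(anode) = (+0.96) − (-0.26) = +1.22 V.
Since E°cell > 0, the reaction is spontaneous under standard conditions.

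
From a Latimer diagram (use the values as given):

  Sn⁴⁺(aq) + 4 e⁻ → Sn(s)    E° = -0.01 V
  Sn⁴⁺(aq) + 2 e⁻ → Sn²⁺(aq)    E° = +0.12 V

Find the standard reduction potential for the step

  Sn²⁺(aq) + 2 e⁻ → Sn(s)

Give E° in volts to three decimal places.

-0.140 V

Sequential free energies add, so n₃E°₃ = n₁E°₁ + n₂E°₂.
With n₃ = 4, and the known step contributing 2×(+0.12) V, the unknown satisfies 2·E° = 4×(-0.01) − 2×(+0.12) = -0.280.
E° = -0.280 / 2 = -0.140 V.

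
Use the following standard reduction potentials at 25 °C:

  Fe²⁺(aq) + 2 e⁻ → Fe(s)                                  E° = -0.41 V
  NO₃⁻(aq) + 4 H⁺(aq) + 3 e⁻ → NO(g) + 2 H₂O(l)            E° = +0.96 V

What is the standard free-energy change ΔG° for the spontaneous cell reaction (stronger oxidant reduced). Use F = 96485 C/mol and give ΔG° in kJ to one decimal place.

-793.1 kJ

NO₃⁻/NO (E° = +0.96 V) is the cathode; Fe²⁺/Fe (E° = -0.41 V) is the anode, so E°cell = +1.37 V.
Balancing electrons gives n = 6 (lcm of 3 and 2).
ΔG° = −nFE° = −(6)(96485)(+1.37) = -793,107 J = -793.1 kJ.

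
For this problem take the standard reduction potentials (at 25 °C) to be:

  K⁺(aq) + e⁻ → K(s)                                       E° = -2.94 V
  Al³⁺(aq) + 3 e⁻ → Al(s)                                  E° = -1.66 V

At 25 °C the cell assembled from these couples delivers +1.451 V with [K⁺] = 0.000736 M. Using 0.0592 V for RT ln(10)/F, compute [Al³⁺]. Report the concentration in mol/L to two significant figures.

0.18 M

Al³⁺/Al is the cathode, K⁺/K the anode: E°cell = +1.28 V, n = 3.
Overall reaction: Al³⁺(aq) + 3 K(s) → Al(s) + 3 K⁺(aq); Q = [K⁺]^3/[Al³⁺]^1.
From E = E° − (0.0592/n) log Q: log Q = (E° − E)·n/0.0592 = (+1.28 − (+1.451))·3/0.0592 = -8.6655.
So 1·log[Al³⁺] = 3·log(0.000736) − log Q = -9.3994 − (-8.6655) = -0.7339; [Al³⁺] = 10^(-0.7339) ≈ 0.18 M.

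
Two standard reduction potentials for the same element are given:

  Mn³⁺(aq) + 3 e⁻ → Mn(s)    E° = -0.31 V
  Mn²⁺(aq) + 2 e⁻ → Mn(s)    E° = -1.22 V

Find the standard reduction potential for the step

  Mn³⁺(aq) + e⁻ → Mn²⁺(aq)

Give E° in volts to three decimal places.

Sequential free energies add, so n₃E°₃ = n₁E°₁ + n₂E°₂.
With n₃ = 3, and the known step contributing 2×(-1.22) V, the unknown satisfies 1·E° = 3×(-0.31) − 2×(-1.22) = +1.510.
E° = +1.510 / 1 = +1.510 V.

+1.510 V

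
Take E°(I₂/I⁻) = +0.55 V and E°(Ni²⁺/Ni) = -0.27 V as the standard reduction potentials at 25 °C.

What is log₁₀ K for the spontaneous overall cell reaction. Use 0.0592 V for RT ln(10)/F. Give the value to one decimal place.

27.7

Cathode: I₂/I⁻; anode: Ni²⁺/Ni. E°cell = +0.82 V, n = 2.
log K = nE°cell / 0.0592 = (2)(+0.82) / 0.0592 = 27.7.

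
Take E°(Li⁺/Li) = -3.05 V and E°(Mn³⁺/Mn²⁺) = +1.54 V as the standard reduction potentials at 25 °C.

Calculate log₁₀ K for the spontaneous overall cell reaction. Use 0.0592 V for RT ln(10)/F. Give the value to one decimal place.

Cathode: Mn³⁺/Mn²⁺; anode: Li⁺/Li. E°cell = +4.59 V, n = 1.
log K = nE°cell / 0.0592 = (1)(+4.59) / 0.0592 = 77.5.

77.5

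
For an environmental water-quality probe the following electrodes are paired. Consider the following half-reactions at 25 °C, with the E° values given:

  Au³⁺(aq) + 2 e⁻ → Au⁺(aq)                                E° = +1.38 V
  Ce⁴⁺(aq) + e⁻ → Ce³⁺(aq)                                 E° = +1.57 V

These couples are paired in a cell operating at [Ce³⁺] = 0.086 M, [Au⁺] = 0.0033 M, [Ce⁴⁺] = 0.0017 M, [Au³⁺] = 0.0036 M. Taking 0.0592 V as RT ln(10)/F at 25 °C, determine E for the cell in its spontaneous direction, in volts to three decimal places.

+0.088 V

Ce⁴⁺/Ce³⁺ is the cathode (higher E°), Au³⁺/Au⁺ the anode: E°cell = +1.57 − (+1.38) = +0.19 V, n = 2.
Overall: 2 Ce⁴⁺(aq) + Au⁺(aq) → 2 Ce³⁺(aq) + Au³⁺(aq)
Q = [Ce³⁺]^2·[Au³⁺] / ([Ce⁴⁺]^2·[Au⁺]); log Q = 3.446.
E = E° − (0.0592/n) log Q = +0.19 − (0.0592/2)(3.446) = +0.088 V.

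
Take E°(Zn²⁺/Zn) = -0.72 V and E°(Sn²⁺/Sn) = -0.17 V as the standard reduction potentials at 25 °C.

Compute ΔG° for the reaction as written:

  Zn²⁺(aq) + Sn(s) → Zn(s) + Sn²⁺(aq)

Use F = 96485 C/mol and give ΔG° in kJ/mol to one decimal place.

As written, Zn²⁺/Zn is reduced (cathode) and Sn²⁺/Sn is oxidised (anode), so E°cell = (-0.72) − (-0.17) = -0.55 V.
Balancing electrons gives n = 2.
ΔG° = −nFE° = −(2)(96485)(-0.55) = 106,134 J = +106.1 kJ/mol.

+106.1 kJ/mol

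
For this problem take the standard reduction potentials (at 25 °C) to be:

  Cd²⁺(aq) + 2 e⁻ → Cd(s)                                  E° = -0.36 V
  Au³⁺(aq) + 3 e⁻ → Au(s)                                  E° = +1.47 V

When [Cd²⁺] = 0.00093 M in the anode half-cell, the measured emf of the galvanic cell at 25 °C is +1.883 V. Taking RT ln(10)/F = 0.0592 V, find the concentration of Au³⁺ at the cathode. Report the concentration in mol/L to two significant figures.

Au³⁺/Au is the cathode, Cd²⁺/Cd the anode: E°cell = +1.83 V, n = 6.
Overall reaction: 2 Au³⁺(aq) + 3 Cd(s) → 2 Au(s) + 3 Cd²⁺(aq); Q = [Cd²⁺]^3/[Au³⁺]^2.
From E = E° − (0.0592/n) log Q: log Q = (E° − E)·n/0.0592 = (+1.83 − (+1.883))·6/0.0592 = -5.3716.
So 2·log[Au³⁺] = 3·log(0.00093) − log Q = -9.0946 − (-5.3716) = -3.7230; log[Au³⁺] = -3.7230 / 2 = -1.8615; [Au³⁺] = 10^(-1.8615) ≈ 0.014 M.

0.014 M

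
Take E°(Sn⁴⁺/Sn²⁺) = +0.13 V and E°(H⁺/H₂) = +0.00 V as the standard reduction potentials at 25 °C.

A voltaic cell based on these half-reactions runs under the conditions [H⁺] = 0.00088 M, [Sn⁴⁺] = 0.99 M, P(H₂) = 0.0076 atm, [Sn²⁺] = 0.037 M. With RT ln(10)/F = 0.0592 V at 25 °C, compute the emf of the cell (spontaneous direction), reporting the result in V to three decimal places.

+0.290 V

Sn⁴⁺/Sn²⁺ is the cathode (higher E°), H⁺/H₂ the anode: E°cell = +0.13 − (+0.00) = +0.13 V, n = 2.
Overall: Sn⁴⁺(aq) + H₂(g) → Sn²⁺(aq) + 2 H⁺(aq)
Q = [Sn²⁺]·[H⁺]^2 / ([Sn⁴⁺]·P(H₂)); log Q = -5.419.
E = E° − (0.0592/n) log Q = +0.13 − (0.0592/2)(-5.419) = +0.290 V.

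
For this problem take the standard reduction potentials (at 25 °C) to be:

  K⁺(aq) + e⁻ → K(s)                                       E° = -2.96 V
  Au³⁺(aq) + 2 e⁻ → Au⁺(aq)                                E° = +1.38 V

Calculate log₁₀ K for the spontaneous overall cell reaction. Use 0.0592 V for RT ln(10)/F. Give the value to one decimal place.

Cathode: Au³⁺/Au⁺; anode: K⁺/K. E°cell = +4.34 V, n = 2.
log K = nE°cell / 0.0592 = (2)(+4.34) / 0.0592 = 146.6.

146.6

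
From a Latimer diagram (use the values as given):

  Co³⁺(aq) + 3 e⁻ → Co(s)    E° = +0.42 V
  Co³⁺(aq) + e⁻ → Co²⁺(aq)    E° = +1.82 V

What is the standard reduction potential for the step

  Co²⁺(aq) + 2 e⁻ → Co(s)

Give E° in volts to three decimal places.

-0.280 V

Sequential free energies add, so n₃E°₃ = n₁E°₁ + n₂E°₂.
With n₃ = 3, and the known step contributing 1×(+1.82) V, the unknown satisfies 2·E° = 3×(+0.42) − 1×(+1.82) = -0.560.
E° = -0.560 / 2 = -0.280 V.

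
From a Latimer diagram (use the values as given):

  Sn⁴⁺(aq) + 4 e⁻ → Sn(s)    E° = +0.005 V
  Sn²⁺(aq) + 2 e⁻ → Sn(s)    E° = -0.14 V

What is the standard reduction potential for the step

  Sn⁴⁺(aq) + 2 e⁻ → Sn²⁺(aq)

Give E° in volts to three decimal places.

+0.150 V

Sequential free energies add, so n₃E°₃ = n₁E°₁ + n₂E°₂.
With n₃ = 4, and the known step contributing 2×(-0.14) V, the unknown satisfies 2·E° = 4×(+0.005) − 2×(-0.14) = +0.300.
E° = +0.300 / 2 = +0.150 V.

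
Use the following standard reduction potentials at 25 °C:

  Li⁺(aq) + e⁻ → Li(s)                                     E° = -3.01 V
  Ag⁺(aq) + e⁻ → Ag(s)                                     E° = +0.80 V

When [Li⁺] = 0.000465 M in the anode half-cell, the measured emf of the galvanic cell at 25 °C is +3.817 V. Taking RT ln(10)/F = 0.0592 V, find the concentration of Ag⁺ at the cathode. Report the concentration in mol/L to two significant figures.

Ag⁺/Ag is the cathode, Li⁺/Li the anode: E°cell = +3.81 V, n = 1.
Overall reaction: Ag⁺(aq) + Li(s) → Ag(s) + Li⁺(aq); Q = [Li⁺]^1/[Ag⁺]^1.
From E = E° − (0.0592/n) log Q: log Q = (E° − E)·n/0.0592 = (+3.81 − (+3.817))·1/0.0592 = -0.1182.
So 1·log[Ag⁺] = 1·log(0.000465) − log Q = -3.3325 − (-0.1182) = -3.2143; [Ag⁺] = 10^(-3.2143) ≈ 0.00061 M.

0.00061 M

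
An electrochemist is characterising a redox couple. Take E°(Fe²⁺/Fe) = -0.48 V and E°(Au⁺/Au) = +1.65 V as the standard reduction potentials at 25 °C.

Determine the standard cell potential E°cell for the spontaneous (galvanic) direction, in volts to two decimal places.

The Au⁺/Au couple has the higher reduction potential, so it is the cathode; Fe²⁺/Fe is oxidised at the anode.
E°cell = E°(cathode) − E°(anode) = (+1.65) − (-0.48) = +2.13 V.

+2.13 V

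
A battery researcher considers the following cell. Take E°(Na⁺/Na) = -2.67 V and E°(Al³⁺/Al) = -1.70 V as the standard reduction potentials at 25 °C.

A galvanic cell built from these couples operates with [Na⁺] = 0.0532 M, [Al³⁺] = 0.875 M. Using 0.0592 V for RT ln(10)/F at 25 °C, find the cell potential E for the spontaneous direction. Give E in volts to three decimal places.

+1.044 V

Al³⁺/Al is the cathode (higher E°), Na⁺/Na the anode: E°cell = -1.70 − (-2.67) = +0.97 V, n = 3.
Overall: Al³⁺(aq) + 3 Na(s) → Al(s) + 3 Na⁺(aq)
Q = [Na⁺]^3 / ([Al³⁺]); log Q = -3.764.
E = E° − (0.0592/n) log Q = +0.97 − (0.0592/3)(-3.764) = +1.044 V.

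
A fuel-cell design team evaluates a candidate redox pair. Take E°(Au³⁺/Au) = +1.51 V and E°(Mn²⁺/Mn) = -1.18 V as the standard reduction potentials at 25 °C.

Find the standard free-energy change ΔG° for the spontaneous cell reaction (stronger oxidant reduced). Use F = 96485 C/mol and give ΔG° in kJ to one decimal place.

Au³⁺/Au (E° = +1.51 V) is the cathode; Mn²⁺/Mn (E° = -1.18 V) is the anode, so E°cell = +2.69 V.
Balancing electrons gives n = 6 (lcm of 3 and 2).
ΔG° = −nFE° = −(6)(96485)(+2.69) = -1,557,268 J = -1557.3 kJ.

-1557.3 kJ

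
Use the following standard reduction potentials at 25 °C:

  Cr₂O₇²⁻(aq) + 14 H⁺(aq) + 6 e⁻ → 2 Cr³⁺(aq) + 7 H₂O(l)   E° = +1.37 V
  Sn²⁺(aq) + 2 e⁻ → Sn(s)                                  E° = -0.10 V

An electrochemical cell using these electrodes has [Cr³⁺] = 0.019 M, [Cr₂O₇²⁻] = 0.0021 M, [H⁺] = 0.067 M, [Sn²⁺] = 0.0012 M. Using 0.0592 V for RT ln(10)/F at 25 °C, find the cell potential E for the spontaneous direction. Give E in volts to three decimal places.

Cr₂O₇²⁻/Cr³⁺ is the cathode (higher E°), Sn²⁺/Sn the anode: E°cell = +1.37 − (-0.10) = +1.47 V, n = 6.
Overall: Cr₂O₇²⁻(aq) + 14 H⁺(aq) + 3 Sn(s) → 2 Cr³⁺(aq) + 7 H₂O(l) + 3 Sn²⁺(aq)
Q = [Cr³⁺]^2·[Sn²⁺]^3 / ([Cr₂O₇²⁻]·[H⁺]^14); log Q = 6.908.
E = E° − (0.0592/n) log Q = +1.47 − (0.0592/6)(6.908) = +1.402 V.

+1.402 V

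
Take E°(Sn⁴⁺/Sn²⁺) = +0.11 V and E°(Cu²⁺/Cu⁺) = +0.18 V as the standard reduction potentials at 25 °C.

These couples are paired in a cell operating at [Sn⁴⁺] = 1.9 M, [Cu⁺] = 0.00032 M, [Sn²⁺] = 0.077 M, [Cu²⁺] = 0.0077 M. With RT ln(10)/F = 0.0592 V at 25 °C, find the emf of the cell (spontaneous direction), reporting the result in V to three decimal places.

+0.111 V

Cu²⁺/Cu⁺ is the cathode (higher E°), Sn⁴⁺/Sn²⁺ the anode: E°cell = +0.18 − (+0.11) = +0.07 V, n = 2.
Overall: 2 Cu²⁺(aq) + Sn²⁺(aq) → 2 Cu⁺(aq) + Sn⁴⁺(aq)
Q = [Cu⁺]^2·[Sn⁴⁺] / ([Cu²⁺]^2·[Sn²⁺]); log Q = -1.370.
E = E° − (0.0592/n) log Q = +0.07 − (0.0592/2)(-1.370) = +0.111 V.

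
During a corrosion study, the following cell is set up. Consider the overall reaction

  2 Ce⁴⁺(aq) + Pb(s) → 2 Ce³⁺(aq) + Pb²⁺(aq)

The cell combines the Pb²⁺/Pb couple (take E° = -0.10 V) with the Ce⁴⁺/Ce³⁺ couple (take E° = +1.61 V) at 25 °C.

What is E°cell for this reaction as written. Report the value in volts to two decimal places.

+1.71 V

The Ce⁴⁺/Ce³⁺ couple has the higher reduction potential, so it is the cathode; Pb²⁺/Pb is oxidised at the anode.
E°cell = E°(cathode) − E°(anode) = (+1.61) − (-0.10) = +1.71 V.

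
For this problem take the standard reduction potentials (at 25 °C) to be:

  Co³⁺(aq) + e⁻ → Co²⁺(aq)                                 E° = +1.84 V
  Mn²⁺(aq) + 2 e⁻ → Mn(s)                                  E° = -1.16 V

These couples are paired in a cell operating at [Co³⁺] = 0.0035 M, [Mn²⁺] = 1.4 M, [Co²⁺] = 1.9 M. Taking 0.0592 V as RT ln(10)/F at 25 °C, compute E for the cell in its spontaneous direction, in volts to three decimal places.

+2.834 V

Co³⁺/Co²⁺ is the cathode (higher E°), Mn²⁺/Mn the anode: E°cell = +1.84 − (-1.16) = +3.00 V, n = 2.
Overall: 2 Co³⁺(aq) + Mn(s) → 2 Co²⁺(aq) + Mn²⁺(aq)
Q = [Co²⁺]^2·[Mn²⁺] / ([Co³⁺]^2); log Q = 5.615.
E = E° − (0.0592/n) log Q = +3.00 − (0.0592/2)(5.615) = +2.834 V.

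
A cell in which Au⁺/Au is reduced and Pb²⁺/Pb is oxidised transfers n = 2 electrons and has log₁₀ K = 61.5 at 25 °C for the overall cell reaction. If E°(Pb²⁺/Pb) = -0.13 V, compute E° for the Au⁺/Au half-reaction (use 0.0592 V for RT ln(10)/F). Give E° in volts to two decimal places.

E°cell = (0.0592/n)·log K = (0.0592/2)(61.5) = +1.820 V.
Since Au⁺/Au is the cathode and Pb²⁺/Pb the anode, E°cell = E°(Au⁺/Au) − E°(Pb²⁺/Pb).
So E°(Au⁺/Au) = E°cell + E°(Pb²⁺/Pb) = +1.820 + (-0.13) = +1.69 V.

+1.69 V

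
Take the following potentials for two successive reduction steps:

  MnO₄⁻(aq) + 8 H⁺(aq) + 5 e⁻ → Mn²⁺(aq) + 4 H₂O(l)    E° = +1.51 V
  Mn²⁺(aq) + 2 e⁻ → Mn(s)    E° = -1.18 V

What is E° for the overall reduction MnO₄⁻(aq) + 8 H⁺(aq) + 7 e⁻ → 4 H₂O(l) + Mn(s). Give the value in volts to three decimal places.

Since ΔG° = −nFE° is additive over sequential reductions, n₃E°₃ = n₁E°₁ + n₂E°₂.
E°₃ = (5×+1.51 + 2×-1.18) / 7 = (+5.190) / 7 = +0.741 V.
E° values themselves are not directly additive — weighting by electron count is essential.

+0.741 V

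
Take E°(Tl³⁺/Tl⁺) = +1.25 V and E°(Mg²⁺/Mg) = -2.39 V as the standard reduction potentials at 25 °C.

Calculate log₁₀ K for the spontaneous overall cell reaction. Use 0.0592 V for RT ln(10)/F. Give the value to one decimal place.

123.0

Cathode: Tl³⁺/Tl⁺; anode: Mg²⁺/Mg. E°cell = +3.64 V, n = 2.
log K = nE°cell / 0.0592 = (2)(+3.64) / 0.0592 = 123.0.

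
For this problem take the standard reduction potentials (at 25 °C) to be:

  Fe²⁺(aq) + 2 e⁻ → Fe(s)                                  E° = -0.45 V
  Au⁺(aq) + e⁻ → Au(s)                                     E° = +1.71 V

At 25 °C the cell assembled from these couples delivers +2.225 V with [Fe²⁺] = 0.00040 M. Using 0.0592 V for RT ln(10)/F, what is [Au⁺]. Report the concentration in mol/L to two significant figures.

Au⁺/Au is the cathode, Fe²⁺/Fe the anode: E°cell = +2.16 V, n = 2.
Overall reaction: 2 Au⁺(aq) + Fe(s) → 2 Au(s) + Fe²⁺(aq); Q = [Fe²⁺]^1/[Au⁺]^2.
From E = E° − (0.0592/n) log Q: log Q = (E° − E)·n/0.0592 = (+2.16 − (+2.225))·2/0.0592 = -2.1959.
So 2·log[Au⁺] = 1·log(0.0004) − log Q = -3.3979 − (-2.1959) = -1.2020; log[Au⁺] = -1.2020 / 2 = -0.6010; [Au⁺] = 10^(-0.6010) ≈ 0.25 M.

0.25 M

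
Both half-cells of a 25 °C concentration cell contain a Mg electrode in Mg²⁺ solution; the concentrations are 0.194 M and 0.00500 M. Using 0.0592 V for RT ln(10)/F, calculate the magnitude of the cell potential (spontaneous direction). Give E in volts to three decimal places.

For a concentration cell E°cell = 0. The 0.194 M side is the cathode (reduction is favoured where [Mg²⁺] is higher).
With n = 2, E = −(0.0592/2) log([Mg²⁺]ₐₙ/[Mg²⁺]꜀ₐₜ) = −(0.0592/2) log(0.005/0.194) = −(0.0592/2)(-1.589) = +0.047 V.

+0.047 V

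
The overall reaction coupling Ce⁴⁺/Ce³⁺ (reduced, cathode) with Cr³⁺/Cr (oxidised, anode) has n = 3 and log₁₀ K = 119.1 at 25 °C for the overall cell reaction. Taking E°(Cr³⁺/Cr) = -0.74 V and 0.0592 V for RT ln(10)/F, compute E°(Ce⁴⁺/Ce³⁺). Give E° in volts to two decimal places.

E°cell = (0.0592/n)·log K = (0.0592/3)(119.1) = +2.350 V.
Since Ce⁴⁺/Ce³⁺ is the cathode and Cr³⁺/Cr the anode, E°cell = E°(Ce⁴⁺/Ce³⁺) − E°(Cr³⁺/Cr).
So E°(Ce⁴⁺/Ce³⁺) = E°cell + E°(Cr³⁺/Cr) = +2.350 + (-0.74) = +1.61 V.

+1.61 V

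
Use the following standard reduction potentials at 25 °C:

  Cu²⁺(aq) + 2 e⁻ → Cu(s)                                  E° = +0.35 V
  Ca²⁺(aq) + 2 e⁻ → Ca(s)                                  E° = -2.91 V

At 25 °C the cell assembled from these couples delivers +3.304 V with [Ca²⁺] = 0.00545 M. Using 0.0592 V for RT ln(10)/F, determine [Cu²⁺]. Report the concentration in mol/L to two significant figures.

Cu²⁺/Cu is the cathode, Ca²⁺/Ca the anode: E°cell = +3.26 V, n = 2.
Overall reaction: Cu²⁺(aq) + Ca(s) → Cu(s) + Ca²⁺(aq); Q = [Ca²⁺]^1/[Cu²⁺]^1.
From E = E° − (0.0592/n) log Q: log Q = (E° − E)·n/0.0592 = (+3.26 − (+3.304))·2/0.0592 = -1.4865.
So 1·log[Cu²⁺] = 1·log(0.00545) − log Q = -2.2636 − (-1.4865) = -0.7771; [Cu²⁺] = 10^(-0.7771) ≈ 0.17 M.

0.17 M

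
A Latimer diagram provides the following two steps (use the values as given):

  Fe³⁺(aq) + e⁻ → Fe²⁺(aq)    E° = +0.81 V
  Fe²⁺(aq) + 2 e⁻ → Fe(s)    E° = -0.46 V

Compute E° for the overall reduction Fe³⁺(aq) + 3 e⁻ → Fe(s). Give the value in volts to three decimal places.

-0.037 V

Adding the free-energy changes (−nFE°) of the two steps gives −n₃FE°₃ = −n₁FE°₁ − n₂FE°₂.
E°₃ = (1×+0.81 + 2×-0.46) / 3 = (-0.110) / 3 = -0.037 V.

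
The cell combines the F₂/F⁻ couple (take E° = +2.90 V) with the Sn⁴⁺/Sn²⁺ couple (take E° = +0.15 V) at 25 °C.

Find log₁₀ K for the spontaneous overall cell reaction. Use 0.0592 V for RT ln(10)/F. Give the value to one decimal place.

92.9

Cathode: F₂/F⁻; anode: Sn⁴⁺/Sn²⁺. E°cell = +2.75 V, n = 2.
log K = nE°cell / 0.0592 = (2)(+2.75) / 0.0592 = 92.9.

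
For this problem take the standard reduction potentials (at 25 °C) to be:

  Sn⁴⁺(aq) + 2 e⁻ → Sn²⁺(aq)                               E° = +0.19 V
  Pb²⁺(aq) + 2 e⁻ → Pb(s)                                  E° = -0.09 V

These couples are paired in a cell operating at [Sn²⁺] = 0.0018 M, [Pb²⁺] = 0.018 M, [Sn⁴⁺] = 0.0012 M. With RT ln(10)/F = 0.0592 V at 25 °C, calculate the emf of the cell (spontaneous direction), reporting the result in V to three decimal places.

+0.326 V

Sn⁴⁺/Sn²⁺ is the cathode (higher E°), Pb²⁺/Pb the anode: E°cell = +0.19 − (-0.09) = +0.28 V, n = 2.
Overall: Sn⁴⁺(aq) + Pb(s) → Sn²⁺(aq) + Pb²⁺(aq)
Q = [Sn²⁺]·[Pb²⁺] / ([Sn⁴⁺]); log Q = -1.569.
E = E° − (0.0592/n) log Q = +0.28 − (0.0592/2)(-1.569) = +0.326 V.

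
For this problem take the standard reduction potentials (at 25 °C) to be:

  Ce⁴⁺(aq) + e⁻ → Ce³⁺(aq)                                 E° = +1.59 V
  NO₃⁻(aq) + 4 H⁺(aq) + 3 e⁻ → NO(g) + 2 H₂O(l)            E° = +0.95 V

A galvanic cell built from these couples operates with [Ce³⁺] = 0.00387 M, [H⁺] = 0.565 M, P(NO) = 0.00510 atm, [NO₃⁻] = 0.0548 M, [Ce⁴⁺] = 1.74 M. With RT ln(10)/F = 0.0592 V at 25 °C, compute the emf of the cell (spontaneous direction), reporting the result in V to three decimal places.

Ce⁴⁺/Ce³⁺ is the cathode (higher E°), NO₃⁻/NO the anode: E°cell = +1.59 − (+0.95) = +0.64 V, n = 3.
Overall: 3 Ce⁴⁺(aq) + NO(g) + 2 H₂O(l) → 3 Ce³⁺(aq) + NO₃⁻(aq) + 4 H⁺(aq)
Q = [Ce³⁺]^3·[NO₃⁻]·[H⁺]^4 / ([Ce⁴⁺]^3·P(NO)); log Q = -7.919.
E = E° − (0.0592/n) log Q = +0.64 − (0.0592/3)(-7.919) = +0.796 V.

+0.796 V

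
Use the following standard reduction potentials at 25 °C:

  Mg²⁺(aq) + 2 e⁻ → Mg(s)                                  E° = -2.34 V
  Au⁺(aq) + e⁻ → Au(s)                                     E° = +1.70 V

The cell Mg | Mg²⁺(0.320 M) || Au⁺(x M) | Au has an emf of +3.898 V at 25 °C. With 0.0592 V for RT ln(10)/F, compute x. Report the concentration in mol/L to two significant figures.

0.0023 M

Au⁺/Au is the cathode, Mg²⁺/Mg the anode: E°cell = +4.04 V, n = 2.
Overall reaction: 2 Au⁺(aq) + Mg(s) → 2 Au(s) + Mg²⁺(aq); Q = [Mg²⁺]^1/[Au⁺]^2.
From E = E° − (0.0592/n) log Q: log Q = (E° − E)·n/0.0592 = (+4.04 − (+3.898))·2/0.0592 = 4.7973.
So 2·log[Au⁺] = 1·log(0.32) − log Q = -0.4949 − (4.7973) = -5.2922; log[Au⁺] = -5.2922 / 2 = -2.6461; [Au⁺] = 10^(-2.6461) ≈ 0.0023 M.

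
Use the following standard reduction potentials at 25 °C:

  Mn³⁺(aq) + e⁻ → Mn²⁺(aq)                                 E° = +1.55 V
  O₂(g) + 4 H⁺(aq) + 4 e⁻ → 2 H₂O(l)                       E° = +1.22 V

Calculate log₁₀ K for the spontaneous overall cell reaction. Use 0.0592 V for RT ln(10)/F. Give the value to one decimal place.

Cathode: Mn³⁺/Mn²⁺; anode: O₂/H₂O. E°cell = +0.33 V, n = 4.
log K = nE°cell / 0.0592 = (4)(+0.33) / 0.0592 = 22.3.

22.3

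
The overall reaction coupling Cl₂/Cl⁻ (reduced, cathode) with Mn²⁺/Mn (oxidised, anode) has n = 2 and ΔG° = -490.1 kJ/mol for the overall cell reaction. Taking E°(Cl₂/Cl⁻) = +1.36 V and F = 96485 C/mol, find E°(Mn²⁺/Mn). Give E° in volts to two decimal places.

E°cell = −ΔG°/(nF) = −(-490.1×10³)/((2)(96485)) = +2.540 V.
Since Cl₂/Cl⁻ is the cathode and Mn²⁺/Mn the anode, E°cell = E°(Cl₂/Cl⁻) − E°(Mn²⁺/Mn).
So E°(Mn²⁺/Mn) = E°(Cl₂/Cl⁻) − E°cell = (+1.36) − (+2.540) = -1.18 V.

-1.18 V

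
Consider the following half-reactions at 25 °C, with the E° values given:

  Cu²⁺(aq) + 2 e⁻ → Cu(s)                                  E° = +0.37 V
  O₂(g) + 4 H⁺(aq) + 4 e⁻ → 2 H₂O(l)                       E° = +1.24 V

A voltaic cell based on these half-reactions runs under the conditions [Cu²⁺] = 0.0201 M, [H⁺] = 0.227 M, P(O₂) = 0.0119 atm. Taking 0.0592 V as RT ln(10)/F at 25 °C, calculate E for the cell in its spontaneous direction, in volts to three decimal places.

O₂/H₂O is the cathode (higher E°), Cu²⁺/Cu the anode: E°cell = +1.24 − (+0.37) = +0.87 V, n = 4.
Overall: O₂(g) + 4 H⁺(aq) + 2 Cu(s) → 2 H₂O(l) + 2 Cu²⁺(aq)
Q = [Cu²⁺]^2 / (P(O₂)·[H⁺]^4); log Q = 1.107.
E = E° − (0.0592/n) log Q = +0.87 − (0.0592/4)(1.107) = +0.854 V.

+0.854 V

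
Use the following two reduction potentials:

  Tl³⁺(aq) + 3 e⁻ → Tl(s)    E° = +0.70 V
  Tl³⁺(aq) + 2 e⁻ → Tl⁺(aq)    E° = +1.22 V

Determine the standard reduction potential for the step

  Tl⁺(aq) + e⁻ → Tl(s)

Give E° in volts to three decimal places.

Sequential free energies add, so n₃E°₃ = n₁E°₁ + n₂E°₂.
With n₃ = 3, and the known step contributing 2×(+1.22) V, the unknown satisfies 1·E° = 3×(+0.70) − 2×(+1.22) = -0.340.
E° = -0.340 / 1 = -0.340 V.

-0.340 V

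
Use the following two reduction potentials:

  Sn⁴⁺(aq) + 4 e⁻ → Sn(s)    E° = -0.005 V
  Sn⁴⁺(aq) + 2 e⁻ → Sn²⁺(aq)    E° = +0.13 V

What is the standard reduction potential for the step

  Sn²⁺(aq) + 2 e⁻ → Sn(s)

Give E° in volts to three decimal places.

-0.140 V

Sequential free energies add, so n₃E°₃ = n₁E°₁ + n₂E°₂.
With n₃ = 4, and the known step contributing 2×(+0.13) V, the unknown satisfies 2·E° = 4×(-0.005) − 2×(+0.13) = -0.280.
E° = -0.280 / 2 = -0.140 V.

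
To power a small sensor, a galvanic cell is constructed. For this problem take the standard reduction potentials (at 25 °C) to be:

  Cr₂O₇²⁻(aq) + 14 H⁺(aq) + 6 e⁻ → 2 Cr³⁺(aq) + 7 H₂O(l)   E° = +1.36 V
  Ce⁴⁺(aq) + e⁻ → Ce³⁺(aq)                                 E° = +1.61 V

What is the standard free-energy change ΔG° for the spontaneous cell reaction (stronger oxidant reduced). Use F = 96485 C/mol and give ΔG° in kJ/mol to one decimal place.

-144.7 kJ/mol

Ce⁴⁺/Ce³⁺ (E° = +1.61 V) is the cathode; Cr₂O₇²⁻/Cr³⁺ (E° = +1.36 V) is the anode, so E°cell = +0.25 V.
Balancing electrons gives n = 6 (lcm of 1 and 6).
ΔG° = −nFE° = −(6)(96485)(+0.25) = -144,728 J = -144.7 kJ/mol.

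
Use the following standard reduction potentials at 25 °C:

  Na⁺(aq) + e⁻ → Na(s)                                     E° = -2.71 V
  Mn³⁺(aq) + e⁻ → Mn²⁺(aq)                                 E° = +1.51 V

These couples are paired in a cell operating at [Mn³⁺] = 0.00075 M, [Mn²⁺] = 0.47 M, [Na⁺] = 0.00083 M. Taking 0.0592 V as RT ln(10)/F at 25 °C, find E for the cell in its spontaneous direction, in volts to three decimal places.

Mn³⁺/Mn²⁺ is the cathode (higher E°), Na⁺/Na the anode: E°cell = +1.51 − (-2.71) = +4.22 V, n = 1.
Overall: Mn³⁺(aq) + Na(s) → Mn²⁺(aq) + Na⁺(aq)
Q = [Mn²⁺]·[Na⁺] / ([Mn³⁺]); log Q = -0.284.
E = E° − (0.0592/n) log Q = +4.22 − (0.0592/1)(-0.284) = +4.237 V.

+4.237 V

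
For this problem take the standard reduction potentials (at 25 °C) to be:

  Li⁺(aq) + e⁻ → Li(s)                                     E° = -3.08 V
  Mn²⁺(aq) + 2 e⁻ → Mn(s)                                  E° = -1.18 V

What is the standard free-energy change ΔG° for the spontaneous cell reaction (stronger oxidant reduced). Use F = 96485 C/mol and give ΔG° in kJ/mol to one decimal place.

Mn²⁺/Mn (E° = -1.18 V) is the cathode; Li⁺/Li (E° = -3.08 V) is the anode, so E°cell = +1.90 V.
Balancing electrons gives n = 2 (lcm of 2 and 1).
ΔG° = −nFE° = −(2)(96485)(+1.90) = -366,643 J = -366.6 kJ/mol.

-366.6 kJ/mol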